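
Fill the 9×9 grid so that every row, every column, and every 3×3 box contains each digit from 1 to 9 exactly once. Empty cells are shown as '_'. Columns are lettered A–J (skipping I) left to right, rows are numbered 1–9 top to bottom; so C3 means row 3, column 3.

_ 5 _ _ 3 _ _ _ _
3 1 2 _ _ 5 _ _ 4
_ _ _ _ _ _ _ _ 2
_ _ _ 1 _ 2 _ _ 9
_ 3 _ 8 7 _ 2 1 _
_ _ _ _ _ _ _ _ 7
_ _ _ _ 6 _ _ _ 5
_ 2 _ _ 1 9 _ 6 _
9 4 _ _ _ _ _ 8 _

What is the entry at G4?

J5 = 6 (sole candidate).
J8 = 3 (sole candidate).
J9 = 1 (sole candidate).
J1 = 8 (sole candidate).
F5 = 4 (sole candidate).
G9 = 7 (sole candidate).
E4 = 5 (sole candidate).
A5 = 5 (sole candidate).
C5 = 9 (sole candidate).
E6 = 9 (sole candidate).
G8 = 4 (sole candidate).
E9 = 2 (sole candidate).
F9 = 3 (sole candidate).
E2 = 8 (sole candidate).
E3 = 4 (sole candidate).
F6 = 6 (sole candidate).
G7 = 9 (sole candidate).
H7 = 2 (sole candidate).
D9 = 5 (sole candidate).
G2 = 6 (sole candidate).
B6 = 8 (sole candidate).
D6 = 3 (sole candidate).
G6 = 5 (sole candidate).
H6 = 4 (sole candidate).
B7 = 7 (sole candidate).
D7 = 4 (sole candidate).
F7 = 8 (sole candidate).
A8 = 8 (sole candidate).
C8 = 5 (sole candidate).
D8 = 7 (sole candidate).
C9 = 6 (sole candidate).
G1 = 1 (sole candidate).
D2 = 9 (sole candidate).
H2 = 7 (sole candidate).
D3 = 6 (sole candidate).
G3 = 3 (sole candidate).
B4 = 6 (sole candidate).
G4 = 8: row 4 has {1,2,5,6,9}; col 7 has {1,2,3,4,5,6,7,9}; box has {1,2,4,5,6,7,9} → only 8 remains.

8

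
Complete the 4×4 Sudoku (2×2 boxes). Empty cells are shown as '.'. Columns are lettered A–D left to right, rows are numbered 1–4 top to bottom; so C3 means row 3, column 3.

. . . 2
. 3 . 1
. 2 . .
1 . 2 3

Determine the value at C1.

A1 = 4: row 1 has {2}; col 1 has {1}; box has {3} → only 4 remains.
B1 = 1: row 1 has {2,4}; col 2 has {2,3}; box has {3,4} → only 1 remains.
C1 = 3: row 1 has {1,2,4}; col 3 has {2}; box has {1,2} → only 3 remains.

3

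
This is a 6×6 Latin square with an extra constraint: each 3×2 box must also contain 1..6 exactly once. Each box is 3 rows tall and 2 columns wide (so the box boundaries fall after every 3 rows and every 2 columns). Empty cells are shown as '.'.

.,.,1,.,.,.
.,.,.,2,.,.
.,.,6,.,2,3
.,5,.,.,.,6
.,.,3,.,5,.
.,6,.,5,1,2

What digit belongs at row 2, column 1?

6

row 3, column 4 = 4 (sole candidate).
row 4, column 4 = 1 (sole candidate).
row 5, column 4 = 6 (sole candidate).
row 5, column 6 = 4 (sole candidate).
row 6, column 3 = 4 (sole candidate).
row 1, column 4 = 3 (sole candidate).
row 1, column 6 = 5 (sole candidate).
row 2, column 3 = 5 (sole candidate).
row 2, column 6 = 1 (sole candidate).
row 3, column 2 = 1 (sole candidate).
row 4, column 3 = 2 (sole candidate).
row 4, column 5 = 3 (sole candidate).
row 5, column 2 = 2 (sole candidate).
row 6, column 1 = 3 (sole candidate).
row 1, column 2 = 4 (sole candidate).
row 1, column 5 = 6 (sole candidate).
row 2, column 1 = 6: row 2 has {1,2,5}; col 1 has {3}; box has {1,4} → only 6 remains.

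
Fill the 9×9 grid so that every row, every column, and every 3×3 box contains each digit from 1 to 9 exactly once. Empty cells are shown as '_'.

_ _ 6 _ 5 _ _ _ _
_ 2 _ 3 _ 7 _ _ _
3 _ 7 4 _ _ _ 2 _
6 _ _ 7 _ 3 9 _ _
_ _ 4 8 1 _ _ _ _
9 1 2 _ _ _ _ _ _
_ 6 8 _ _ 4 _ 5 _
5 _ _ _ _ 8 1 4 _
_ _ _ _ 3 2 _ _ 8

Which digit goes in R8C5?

R4C3 = 5: row 4 has {3,6,7,9}; col 3 has {2,4,6,7,8}; box has {1,2,4,6,9} → only 5 remains.
R5C1 = 7: row 5 has {1,4,8}; col 1 has {3,5,6,9}; box has {1,2,4,5,6,9} → only 7 remains.
R5C2 = 3: row 5 has {1,4,7,8}; col 2 has {1,2,6}; box has {1,2,4,5,6,7,9} → only 3 remains.
R5C8 = 6: row 5 has {1,3,4,7,8}; col 8 has {2,4,5}; box has {9} → only 6 remains.
R4C2 = 8: row 4 has {3,5,6,7,9}; col 2 has {1,2,3,6}; box has {1,2,3,4,5,6,7,9} → only 8 remains.
R4C8 = 1: row 4 has {3,5,6,7,8,9}; col 8 has {2,4,5,6}; box has {6,9} → only 1 remains.
R1C4 = 2: in row 1, 2 can only go here (every other open cell in that row sees a 2).
R5C6 = 9: in row 5, 9 can only go here (every other open cell in that row sees a 9).
R1C6 = 1: row 1 has {2,5,6}; col 6 has {2,3,4,7,8,9}; box has {2,3,4,5,7} → only 1 remains.
R3C6 = 6: row 3 has {2,3,4,7}; col 6 has {1,2,3,4,7,8,9}; box has {1,2,3,4,5,7} → only 6 remains.
R6C6 = 5: row 6 has {1,2,9}; col 6 has {1,2,3,4,6,7,8,9}; box has {1,3,7,8,9} → only 5 remains.
R6C4 = 6: row 6 has {1,2,5,9}; col 4 has {2,3,4,7,8}; box has {1,3,5,7,8,9} → only 6 remains.
R6C5 = 4: row 6 has {1,2,5,6,9}; col 5 has {1,3,5}; box has {1,3,5,6,7,8,9} → only 4 remains.
R8C4 = 9: row 8 has {1,4,5,8}; col 4 has {2,3,4,6,7,8}; box has {2,3,4,8} → only 9 remains.
R4C5 = 2: row 4 has {1,3,5,6,7,8,9}; col 5 has {1,3,4,5}; box has {1,3,4,5,6,7,8,9} → only 2 remains.
R4C9 = 4: row 4 has {1,2,3,5,6,7,8,9}; col 9 has {8}; box has {1,6,9} → only 4 remains.
R7C4 = 1: row 7 has {4,5,6,8}; col 4 has {2,3,4,6,7,8,9}; box has {2,3,4,8,9} → only 1 remains.
R7C5 = 7: row 7 has {1,4,5,6,8}; col 5 has {1,2,3,4,5}; box has {1,2,3,4,8,9} → only 7 remains.
R8C2 = 7: row 8 has {1,4,5,8,9}; col 2 has {1,2,3,6,8}; box has {5,6,8} → only 7 remains.
R8C3 = 3: row 8 has {1,4,5,7,8,9}; col 3 has {2,4,5,6,7,8}; box has {5,6,7,8} → only 3 remains.
R8C5 = 6: row 8 has {1,3,4,5,7,8,9}; col 5 has {1,2,3,4,5,7}; box has {1,2,3,4,7,8,9} → only 6 remains.

6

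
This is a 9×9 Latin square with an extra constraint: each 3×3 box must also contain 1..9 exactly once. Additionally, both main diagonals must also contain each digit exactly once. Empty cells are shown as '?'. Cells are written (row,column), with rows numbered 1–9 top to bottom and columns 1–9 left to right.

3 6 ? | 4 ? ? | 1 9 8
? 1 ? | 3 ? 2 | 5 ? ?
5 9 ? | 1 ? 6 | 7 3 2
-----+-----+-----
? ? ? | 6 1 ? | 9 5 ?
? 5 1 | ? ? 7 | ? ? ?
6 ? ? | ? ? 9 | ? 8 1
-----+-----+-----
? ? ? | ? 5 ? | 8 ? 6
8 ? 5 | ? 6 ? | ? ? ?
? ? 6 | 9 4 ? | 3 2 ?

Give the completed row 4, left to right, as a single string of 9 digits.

(1,5) = 7 (sole candidate).
(1,6) = 5 (sole candidate).
(2,9) = 4 (sole candidate).
(3,3) = 4 (sole candidate).
(3,5) = 8 (sole candidate).
(5,5) = 2 (sole candidate).
(5,9) = 3 (sole candidate).
(6,4) = 5 (sole candidate).
(6,5) = 3 (sole candidate).
(8,7) = 4 (sole candidate).
(8,8) = 7 (sole candidate).
(8,9) = 9 (sole candidate).
(9,1) = 1 (sole candidate).
(9,2) = 7 (sole candidate).
(9,6) = 8 (sole candidate).
(9,9) = 5 (sole candidate).
(1,3) = 2 (sole candidate).
(2,1) = 7 (sole candidate).
(2,3) = 8 (sole candidate).
(2,5) = 9 (sole candidate).
(2,8) = 6 (sole candidate).
(4,6) = 4: row 4 has {1,5,6,9}; col 6 has {2,5,6,7,8,9}; box has {1,2,3,5,6,7,9}; anti-diagonal has {1,2,5,6,7,8} → only 4 remains.
(4,9) = 7: row 4 has {1,4,5,6,9}; col 9 has {1,2,3,4,5,6,8,9}; box has {1,3,5,8,9} → only 7 remains.
(5,4) = 8 (sole candidate).
(5,7) = 6 (sole candidate).
(5,8) = 4 (sole candidate).
(6,3) = 7 (sole candidate).
(6,7) = 2 (sole candidate).
(7,8) = 1 (sole candidate).
(8,2) = 3 (sole candidate).
(8,4) = 2 (sole candidate).
(8,6) = 1 (sole candidate).
(4,1) = 2: row 4 has {1,4,5,6,7,9}; col 1 has {1,3,5,6,7,8}; box has {1,5,6,7} → only 2 remains.
(4,2) = 8: row 4 has {1,2,4,5,6,7,9}; col 2 has {1,3,5,6,7,9}; box has {1,2,5,6,7} → only 8 remains.
(4,3) = 3: row 4 has {1,2,4,5,6,7,8,9}; col 3 has {1,2,4,5,6,7,8}; box has {1,2,5,6,7,8} → only 3 remains.

283614957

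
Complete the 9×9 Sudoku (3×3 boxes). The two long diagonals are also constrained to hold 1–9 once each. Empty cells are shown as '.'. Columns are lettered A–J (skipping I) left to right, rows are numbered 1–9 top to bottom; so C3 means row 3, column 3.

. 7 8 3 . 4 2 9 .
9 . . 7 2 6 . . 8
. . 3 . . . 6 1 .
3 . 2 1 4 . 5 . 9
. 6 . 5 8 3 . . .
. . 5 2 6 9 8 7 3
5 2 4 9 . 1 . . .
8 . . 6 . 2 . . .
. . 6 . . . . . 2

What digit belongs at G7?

A1 = 6: row 1 has {2,3,4,7,8,9}; col 1 has {3,5,8,9}; box has {3,7,8,9}; main diagonal has {1,2,3,8,9} → only 6 remains.
J1 = 5: row 1 has {2,3,4,6,7,8,9}; col 9 has {2,3,8,9}; box has {1,2,6,8,9}; anti-diagonal has {2,4,6,8} → only 5 remains.
C2 = 1: row 2 has {2,6,7,8,9}; col 3 has {2,3,4,5,6,8}; box has {3,6,7,8,9} → only 1 remains.
H2 = 3: row 2 has {1,2,6,7,8,9}; col 8 has {1,7,9}; box has {1,2,5,6,8,9}; anti-diagonal has {2,4,5,6,8} → only 3 remains.
D3 = 8: row 3 has {1,3,6}; col 4 has {1,2,3,5,6,7,9}; box has {2,3,4,6,7} → only 8 remains.
F3 = 5: row 3 has {1,3,6,8}; col 6 has {1,2,3,4,6,9}; box has {2,3,4,6,7,8} → only 5 remains.
B4 = 8: row 4 has {1,2,3,4,5,9}; col 2 has {2,6,7}; box has {2,3,5,6} → only 8 remains.
F4 = 7: row 4 has {1,2,3,4,5,8,9}; col 6 has {1,2,3,4,5,6,9}; box has {1,2,3,4,5,6,8,9}; anti-diagonal has {2,3,4,5,6,8} → only 7 remains.
H4 = 6: row 4 has {1,2,3,4,5,7,8,9}; col 8 has {1,3,7,9}; box has {3,5,7,8,9} → only 6 remains.
G7 = 7: row 7 has {1,2,4,5,9}; col 7 has {2,5,6,8}; box has {2}; main diagonal has {1,2,3,6,8,9} → only 7 remains.

7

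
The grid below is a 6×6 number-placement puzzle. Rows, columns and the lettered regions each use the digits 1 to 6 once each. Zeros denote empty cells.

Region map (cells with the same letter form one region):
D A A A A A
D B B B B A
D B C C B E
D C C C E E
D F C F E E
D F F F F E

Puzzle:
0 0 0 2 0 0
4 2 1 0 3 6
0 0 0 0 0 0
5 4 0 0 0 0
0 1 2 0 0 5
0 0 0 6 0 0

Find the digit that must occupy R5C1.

R2C4 = 5: row 2 has {1,2,3,4,6}; col 4 has {2,6}; region has {1,2,3} → only 5 remains.
R3C2 = 6: row 3 has {}; col 2 has {1,2,4}; region has {1,2,3,5} → only 6 remains.
R3C5 = 4: row 3 has {6}; col 5 has {3}; region has {1,2,3,5,6} → only 4 remains.
R5C5 = 6: row 5 has {1,2,5}; col 5 has {3,4}; region has {5} → only 6 remains.
R5C1 = 3: row 5 has {1,2,5,6}; col 1 has {4,5}; region has {4,5} → only 3 remains.

3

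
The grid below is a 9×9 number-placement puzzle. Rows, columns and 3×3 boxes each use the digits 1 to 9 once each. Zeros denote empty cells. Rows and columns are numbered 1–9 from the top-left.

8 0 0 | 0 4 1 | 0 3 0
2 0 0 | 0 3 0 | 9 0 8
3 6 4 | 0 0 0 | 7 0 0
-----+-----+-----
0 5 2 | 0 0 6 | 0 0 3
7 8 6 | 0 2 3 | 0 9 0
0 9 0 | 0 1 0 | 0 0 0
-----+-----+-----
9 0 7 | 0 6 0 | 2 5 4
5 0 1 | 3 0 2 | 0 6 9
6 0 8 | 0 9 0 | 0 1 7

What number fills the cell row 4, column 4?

row 1, column 2 = 7 (sole candidate).
row 2, column 2 = 1 (sole candidate).
row 2, column 3 = 5 (sole candidate).
row 2, column 6 = 7 (sole candidate).
row 2, column 8 = 4 (sole candidate).
row 3, column 8 = 2 (sole candidate).
row 6, column 1 = 4 (sole candidate).
row 6, column 3 = 3 (sole candidate).
row 7, column 2 = 3 (sole candidate).
row 7, column 6 = 8 (sole candidate).
row 8, column 2 = 4 (sole candidate).
row 8, column 5 = 7 (sole candidate).
row 8, column 7 = 8 (sole candidate).
row 9, column 2 = 2 (sole candidate).
row 9, column 7 = 3 (sole candidate).
row 1, column 3 = 9 (sole candidate).
row 2, column 4 = 6 (sole candidate).
row 4, column 1 = 1 (sole candidate).
row 4, column 5 = 8 (sole candidate).
row 4, column 7 = 4 (sole candidate).
row 4, column 8 = 7 (sole candidate).
row 6, column 6 = 5 (sole candidate).
row 6, column 7 = 6 (sole candidate).
row 6, column 8 = 8 (sole candidate).
row 6, column 9 = 2 (sole candidate).
row 7, column 4 = 1 (sole candidate).
row 9, column 6 = 4 (sole candidate).
row 1, column 7 = 5 (sole candidate).
row 1, column 9 = 6 (sole candidate).
row 3, column 5 = 5 (sole candidate).
row 3, column 6 = 9 (sole candidate).
row 3, column 9 = 1 (sole candidate).
row 4, column 4 = 9: row 4 has {1,2,3,4,5,6,7,8}; col 4 has {1,3,6}; box has {1,2,3,5,6,8} → only 9 remains.

9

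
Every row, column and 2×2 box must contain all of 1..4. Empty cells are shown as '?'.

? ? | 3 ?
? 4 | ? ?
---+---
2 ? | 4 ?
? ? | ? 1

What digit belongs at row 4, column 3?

row 1, column 1 = 1: row 1 has {3}; col 1 has {2}; box has {4} → only 1 remains.
row 1, column 2 = 2: row 1 has {1,3}; col 2 has {4}; box has {1,4} → only 2 remains.
row 1, column 4 = 4: row 1 has {1,2,3}; col 4 has {1}; box has {3} → only 4 remains.
row 2, column 1 = 3: row 2 has {4}; col 1 has {1,2}; box has {1,2,4} → only 3 remains.
row 2, column 4 = 2: row 2 has {3,4}; col 4 has {1,4}; box has {3,4} → only 2 remains.
row 3, column 4 = 3: row 3 has {2,4}; col 4 has {1,2,4}; box has {1,4} → only 3 remains.
row 4, column 1 = 4: row 4 has {1}; col 1 has {1,2,3}; box has {2} → only 4 remains.
row 4, column 2 = 3: row 4 has {1,4}; col 2 has {2,4}; box has {2,4} → only 3 remains.
row 4, column 3 = 2: row 4 has {1,3,4}; col 3 has {3,4}; box has {1,3,4} → only 2 remains.

2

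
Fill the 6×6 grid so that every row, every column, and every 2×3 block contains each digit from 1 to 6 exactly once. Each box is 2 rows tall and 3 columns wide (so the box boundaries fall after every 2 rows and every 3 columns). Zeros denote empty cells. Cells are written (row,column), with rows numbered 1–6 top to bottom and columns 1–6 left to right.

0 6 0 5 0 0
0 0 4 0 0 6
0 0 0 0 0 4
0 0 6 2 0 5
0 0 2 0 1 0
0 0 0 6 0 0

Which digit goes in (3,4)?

(4,5) = 3 (sole candidate).
(5,6) = 3 (sole candidate).
(6,6) = 2 (sole candidate).
(1,6) = 1 (sole candidate).
(2,4) = 3 (sole candidate).
(2,5) = 2 (sole candidate).
(3,4) = 1: row 3 has {4}; col 4 has {2,3,5,6}; box has {2,3,4,5} → only 1 remains.

1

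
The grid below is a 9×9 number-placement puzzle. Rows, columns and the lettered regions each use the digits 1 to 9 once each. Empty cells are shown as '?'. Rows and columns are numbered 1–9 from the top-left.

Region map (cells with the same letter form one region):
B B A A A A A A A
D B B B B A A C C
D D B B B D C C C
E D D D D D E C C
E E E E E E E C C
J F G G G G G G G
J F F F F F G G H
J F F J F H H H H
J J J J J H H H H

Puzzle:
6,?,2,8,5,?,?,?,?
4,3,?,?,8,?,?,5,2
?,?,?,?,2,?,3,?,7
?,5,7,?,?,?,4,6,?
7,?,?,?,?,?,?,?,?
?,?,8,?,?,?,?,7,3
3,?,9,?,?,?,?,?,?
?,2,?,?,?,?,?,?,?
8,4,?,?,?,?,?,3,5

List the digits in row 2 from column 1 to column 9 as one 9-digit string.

R2C3 = 1: row 2 has {2,3,4,5,8}; col 3 has {2,7,8,9}; region has {2,3,6,8} → only 1 remains.
R9C3 = 6: row 9 has {3,4,5,8}; col 3 has {1,2,7,8,9}; region has {3,4,8} → only 6 remains.
R1C6 = 3: in row 1, 3 can only go here (every other open cell in that row sees a 3).
R7C8 = 2: in column 8, 2 can only go here (every other open cell in that column sees a 2).
R6C1 = 2: in row 6, 2 can only go here (every other open cell in that row sees a 2).
R8C1 = 5: in column 1, 5 can only go here (every other open cell in that column sees a 5).
Singles propagation stalls before every target cell is settled. Branch on R3C3 (candidates {4,5}).
  Try R3C3 = 5: this forces R5C3=3, R8C3=4, R7C9=4, R1C8=4; then row 5 has no cell left for 4 — contradiction.
So R3C3 = 4.
R8C3 = 3 (sole candidate).
R5C3 = 5 (sole candidate).
R3C4 = 5 (hidden single in row 3).
R7C6 = 5 (hidden single in region F).
R6C7 = 5 (hidden single in row 6).
R7C2 = 8 (hidden single in region F).
R1C2 = 7 (hidden single in column 2).
R2C4 = 9: row 2 has {1,2,3,4,5,8}; col 4 has {5,8}; region has {1,2,3,4,5,6,7,8} → only 9 remains.
R9C5 = 9 (hidden single in region J).
R6C6 = 9 (hidden single in row 6).
R8C6 = 4 (hidden single in column 6).
Singles propagation stalls; R2C6 is still open with candidates {6,7}.
  Try R2C6 = 6: this forces R2C7=7, R3C2=6, R6C2=1, R5C2=9, R4C1=1; then column 5 has no cell left for 1 — contradiction.
So R2C6 = 7.
R2C7 = 6: row 2 has {1,2,3,4,5,7,8,9}; col 7 has {3,4,5}; region has {2,3,5,7,8} → only 6 remains.

431987652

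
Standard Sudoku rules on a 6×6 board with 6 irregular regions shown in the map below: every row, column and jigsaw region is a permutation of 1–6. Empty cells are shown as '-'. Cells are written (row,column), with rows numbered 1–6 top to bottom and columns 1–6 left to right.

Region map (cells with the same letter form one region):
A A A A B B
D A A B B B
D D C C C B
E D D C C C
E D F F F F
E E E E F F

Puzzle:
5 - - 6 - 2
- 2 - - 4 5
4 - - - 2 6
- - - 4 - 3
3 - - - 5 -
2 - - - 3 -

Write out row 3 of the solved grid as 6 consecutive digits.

(1,5) = 1 (sole candidate).
(2,4) = 3 (sole candidate).
(4,5) = 6 (sole candidate).
(2,3) = 1 (sole candidate).
(3,3) = 5: row 3 has {2,4,6}; col 3 has {1}; region has {2,3,4,6} → only 5 remains.
(3,4) = 1: row 3 has {2,4,5,6}; col 4 has {3,4,6}; region has {2,3,4,5,6} → only 1 remains.
(4,1) = 1 (sole candidate).
(4,2) = 5 (sole candidate).
(4,3) = 2 (sole candidate).
(5,4) = 2 (sole candidate).
(6,4) = 5 (sole candidate).
(2,1) = 6 (sole candidate).
(3,2) = 3: row 3 has {1,2,4,5,6}; col 2 has {2,5}; region has {2,4,5,6} → only 3 remains.

435126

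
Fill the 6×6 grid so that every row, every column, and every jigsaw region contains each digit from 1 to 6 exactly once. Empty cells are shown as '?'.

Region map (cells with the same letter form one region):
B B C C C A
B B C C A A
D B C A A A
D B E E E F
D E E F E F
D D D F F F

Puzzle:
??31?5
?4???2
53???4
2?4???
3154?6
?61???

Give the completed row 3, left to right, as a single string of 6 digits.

532614

R1C1 = 6: row 1 has {1,3,5}; col 1 has {2,3,5}; region has {3,4} → only 6 remains.
R1C2 = 2: row 1 has {1,3,5,6}; col 2 has {1,3,4,6}; region has {3,4,6} → only 2 remains.
R1C5 = 4: row 1 has {1,2,3,5,6}; col 5 has {}; region has {1,3} → only 4 remains.
R2C1 = 1: row 2 has {2,4}; col 1 has {2,3,5,6}; region has {2,3,4,6} → only 1 remains.
R2C3 = 6: row 2 has {1,2,4}; col 3 has {1,3,4,5}; region has {1,3,4} → only 6 remains.
R2C4 = 5: row 2 has {1,2,4,6}; col 4 has {1,4}; region has {1,3,4,6} → only 5 remains.
R2C5 = 3: row 2 has {1,2,4,5,6}; col 5 has {4}; region has {2,4,5} → only 3 remains.
R3C3 = 2: row 3 has {3,4,5}; col 3 has {1,3,4,5,6}; region has {1,3,4,5,6} → only 2 remains.
R3C4 = 6: row 3 has {2,3,4,5}; col 4 has {1,4,5}; region has {2,3,4,5} → only 6 remains.
R3C5 = 1: row 3 has {2,3,4,5,6}; col 5 has {3,4}; region has {2,3,4,5,6} → only 1 remains.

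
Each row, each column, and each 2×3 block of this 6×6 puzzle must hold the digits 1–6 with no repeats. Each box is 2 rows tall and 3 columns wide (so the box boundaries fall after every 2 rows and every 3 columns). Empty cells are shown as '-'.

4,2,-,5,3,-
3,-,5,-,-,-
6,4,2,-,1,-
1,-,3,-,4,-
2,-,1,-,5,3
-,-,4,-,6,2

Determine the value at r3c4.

r1c3 = 6: row 1 has {2,3,4,5}; col 3 has {1,2,3,4,5}; box has {2,3,4,5} → only 6 remains.
r1c6 = 1: row 1 has {2,3,4,5,6}; col 6 has {2,3}; box has {3,5} → only 1 remains.
r2c2 = 1: row 2 has {3,5}; col 2 has {2,4}; box has {2,3,4,5,6} → only 1 remains.
r2c5 = 2: row 2 has {1,3,5}; col 5 has {1,3,4,5,6}; box has {1,3,5} → only 2 remains.
r3c4 = 3: row 3 has {1,2,4,6}; col 4 has {5}; box has {1,4} → only 3 remains.

3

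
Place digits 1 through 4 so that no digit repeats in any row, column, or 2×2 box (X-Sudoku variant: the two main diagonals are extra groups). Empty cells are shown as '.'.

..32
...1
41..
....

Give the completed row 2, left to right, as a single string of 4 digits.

2341

R1C1 = 1 (sole candidate).
R1C2 = 4 (sole candidate).
R2C3 = 4: row 2 has {1}; col 3 has {3}; box has {1,2,3}; anti-diagonal has {1,2} → only 4 remains.
R3C3 = 2 (sole candidate).
R3C4 = 3 (sole candidate).
R4C1 = 3 (sole candidate).
R4C2 = 2 (sole candidate).
R4C3 = 1 (sole candidate).
R4C4 = 4 (sole candidate).
R2C1 = 2: row 2 has {1,4}; col 1 has {1,3,4}; box has {1,4} → only 2 remains.
R2C2 = 3: row 2 has {1,2,4}; col 2 has {1,2,4}; box has {1,2,4}; main diagonal has {1,2,4} → only 3 remains.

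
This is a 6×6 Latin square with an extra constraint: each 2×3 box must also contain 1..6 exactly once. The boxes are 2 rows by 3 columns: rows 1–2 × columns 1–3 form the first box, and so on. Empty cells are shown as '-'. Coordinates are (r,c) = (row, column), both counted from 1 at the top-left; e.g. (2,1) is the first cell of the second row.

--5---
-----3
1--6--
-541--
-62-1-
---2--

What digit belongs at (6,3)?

(1,4) = 4 (sole candidate).
(2,4) = 5 (sole candidate).
(3,3) = 3 (sole candidate).
(4,6) = 2 (sole candidate).
(5,4) = 3 (sole candidate).
(6,3) = 1: row 6 has {2}; col 3 has {2,3,4,5}; box has {2,6} → only 1 remains.

1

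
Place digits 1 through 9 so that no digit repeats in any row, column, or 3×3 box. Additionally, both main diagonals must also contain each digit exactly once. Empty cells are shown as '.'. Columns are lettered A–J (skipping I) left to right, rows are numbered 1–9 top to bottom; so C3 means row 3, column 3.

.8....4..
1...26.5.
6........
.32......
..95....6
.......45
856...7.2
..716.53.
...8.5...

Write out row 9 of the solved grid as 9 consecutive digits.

321875694

A6 = 7: row 6 has {4,5}; col 1 has {1,6,8}; box has {2,3,9} → only 7 remains.
A5 = 4: row 5 has {5,6,9}; col 1 has {1,6,7,8}; box has {2,3,7,9} → only 4 remains.
B5 = 1: row 5 has {4,5,6,9}; col 2 has {3,5,8}; box has {2,3,4,7,9} → only 1 remains.
E5 = 8: row 5 has {1,4,5,6,9}; col 5 has {2,6}; box has {5}; main diagonal has {3,7}; anti-diagonal has {5,6} → only 8 remains.
B6 = 6: row 6 has {4,5,7}; col 2 has {1,3,5,8}; box has {1,2,3,4,7,9} → only 6 remains.
C6 = 8: row 6 has {4,5,6,7}; col 3 has {2,6,7,9}; box has {1,2,3,4,6,7,9} → only 8 remains.
A4 = 5: row 4 has {2,3}; col 1 has {1,4,6,7,8}; box has {1,2,3,4,6,7,8,9} → only 5 remains.
H1 = 6: in row 1, 6 can only go here (every other open cell in that row sees a 6).
A1 = 2: in row 1, 2 can only go here (every other open cell in that row sees a 2).
A8 = 9: row 8 has {1,3,5,6,7}; col 1 has {1,2,4,5,6,7,8}; box has {5,6,7,8} → only 9 remains.
A9 = 3: row 9 has {5,8}; col 1 has {1,2,4,5,6,7,8,9}; box has {5,6,7,8,9}; anti-diagonal has {5,6,8} → only 3 remains.
D4 = 6: in row 4, 6 can only go here (every other open cell in that row sees a 6).
H7 = 1: in row 7, 1 can only go here (every other open cell in that row sees a 1).
H9 = 9: row 9 has {3,5,8}; col 8 has {1,3,4,5,6}; box has {1,2,3,5,7} → only 9 remains.
J9 = 4: row 9 has {3,5,8,9}; col 9 has {2,5,6}; box has {1,2,3,5,7,9}; main diagonal has {2,3,6,7,8} → only 4 remains.
B2 = 9: row 2 has {1,2,5,6}; col 2 has {1,3,5,6,8}; box has {1,2,6,8}; main diagonal has {2,3,4,6,7,8} → only 9 remains.
C3 = 5: row 3 has {6}; col 3 has {2,6,7,8,9}; box has {1,2,6,8,9}; main diagonal has {2,3,4,6,7,8,9} → only 5 remains.
F6 = 1: row 6 has {4,5,6,7,8}; col 6 has {5,6}; box has {5,6,8}; main diagonal has {2,3,4,5,6,7,8,9} → only 1 remains.
J8 = 8: row 8 has {1,3,5,6,7,9}; col 9 has {2,4,5,6}; box has {1,2,3,4,5,7,9} → only 8 remains.
B9 = 2: row 9 has {3,4,5,8,9}; col 2 has {1,3,5,6,8,9}; box has {3,5,6,7,8,9} → only 2 remains.
C9 = 1: row 9 has {2,3,4,5,8,9}; col 3 has {2,5,6,7,8,9}; box has {2,3,5,6,7,8,9} → only 1 remains.
E9 = 7: row 9 has {1,2,3,4,5,8,9}; col 5 has {2,6,8}; box has {1,5,6,8} → only 7 remains.
G9 = 6: row 9 has {1,2,3,4,5,7,8,9}; col 7 has {4,5,7}; box has {1,2,3,4,5,7,8,9} → only 6 remains.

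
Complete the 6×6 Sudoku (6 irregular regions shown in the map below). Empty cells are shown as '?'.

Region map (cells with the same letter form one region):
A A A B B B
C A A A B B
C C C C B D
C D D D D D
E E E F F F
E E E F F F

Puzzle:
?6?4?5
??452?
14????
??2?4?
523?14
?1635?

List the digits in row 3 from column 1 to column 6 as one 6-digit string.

r1c3 = 1 (sole candidate).
r1c5 = 3 (sole candidate).
r2c2 = 3 (sole candidate).
r3c3 = 5: row 3 has {1,4}; col 3 has {1,2,3,4,6}; region has {1,4} → only 5 remains.
r3c5 = 6: row 3 has {1,4,5}; col 5 has {1,2,3,4,5}; region has {2,3,4,5} → only 6 remains.
r3c6 = 3: row 3 has {1,4,5,6}; col 6 has {4,5}; region has {2,4} → only 3 remains.
r4c2 = 5 (sole candidate).
r5c4 = 6 (sole candidate).
r6c1 = 4 (sole candidate).
r6c6 = 2 (sole candidate).
r1c1 = 2 (sole candidate).
r2c1 = 6 (sole candidate).
r2c6 = 1 (sole candidate).
r3c4 = 2: row 3 has {1,3,4,5,6}; col 4 has {3,4,5,6}; region has {1,4,5,6} → only 2 remains.

145263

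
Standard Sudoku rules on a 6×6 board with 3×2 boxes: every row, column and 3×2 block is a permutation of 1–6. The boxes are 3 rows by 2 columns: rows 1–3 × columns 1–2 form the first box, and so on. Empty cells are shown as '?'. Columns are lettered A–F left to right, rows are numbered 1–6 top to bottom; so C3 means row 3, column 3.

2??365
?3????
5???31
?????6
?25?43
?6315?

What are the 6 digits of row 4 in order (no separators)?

E2 = 2: row 2 has {3}; col 5 has {3,4,5,6}; box has {1,3,5,6} → only 2 remains.
F2 = 4: row 2 has {2,3}; col 6 has {1,3,5,6}; box has {1,2,3,5,6} → only 4 remains.
B3 = 4: row 3 has {1,3,5}; col 2 has {2,3,6}; box has {2,3,5} → only 4 remains.
E4 = 1: row 4 has {6}; col 5 has {2,3,4,5,6}; box has {3,4,5,6} → only 1 remains.
A5 = 1: row 5 has {2,3,4,5}; col 1 has {2,5}; box has {2,6} → only 1 remains.
D5 = 6: row 5 has {1,2,3,4,5}; col 4 has {1,3}; box has {1,3,5} → only 6 remains.
A6 = 4: row 6 has {1,3,5,6}; col 1 has {1,2,5}; box has {1,2,6} → only 4 remains.
F6 = 2: row 6 has {1,3,4,5,6}; col 6 has {1,3,4,5,6}; box has {1,3,4,5,6} → only 2 remains.
B1 = 1: row 1 has {2,3,5,6}; col 2 has {2,3,4,6}; box has {2,3,4,5} → only 1 remains.
C1 = 4: row 1 has {1,2,3,5,6}; col 3 has {3,5}; box has {3} → only 4 remains.
A2 = 6: row 2 has {2,3,4}; col 1 has {1,2,4,5}; box has {1,2,3,4,5} → only 6 remains.
C2 = 1: row 2 has {2,3,4,6}; col 3 has {3,4,5}; box has {3,4} → only 1 remains.
D2 = 5: row 2 has {1,2,3,4,6}; col 4 has {1,3,6}; box has {1,3,4} → only 5 remains.
D3 = 2: row 3 has {1,3,4,5}; col 4 has {1,3,5,6}; box has {1,3,4,5} → only 2 remains.
A4 = 3: row 4 has {1,6}; col 1 has {1,2,4,5,6}; box has {1,2,4,6} → only 3 remains.
B4 = 5: row 4 has {1,3,6}; col 2 has {1,2,3,4,6}; box has {1,2,3,4,6} → only 5 remains.
C4 = 2: row 4 has {1,3,5,6}; col 3 has {1,3,4,5}; box has {1,3,5,6} → only 2 remains.
D4 = 4: row 4 has {1,2,3,5,6}; col 4 has {1,2,3,5,6}; box has {1,2,3,5,6} → only 4 remains.

352416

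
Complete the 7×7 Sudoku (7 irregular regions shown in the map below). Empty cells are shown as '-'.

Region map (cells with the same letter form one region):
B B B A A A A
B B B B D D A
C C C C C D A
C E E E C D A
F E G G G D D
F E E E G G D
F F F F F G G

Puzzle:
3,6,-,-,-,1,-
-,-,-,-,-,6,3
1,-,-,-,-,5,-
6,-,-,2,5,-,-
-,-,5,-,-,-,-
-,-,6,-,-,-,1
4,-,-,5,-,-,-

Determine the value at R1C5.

R1C7 = 5: in row 1, 5 can only go here (every other open cell in that row sees a 5).
R3C7 = 6: in row 3, 6 can only go here (every other open cell in that row sees a 6).
R6C2 = 5: in row 6, 5 can only go here (every other open cell in that row sees a 5).
R2C1 = 5: in row 2, 5 can only go here (every other open cell in that row sees a 5).
R7C5 = 6: in row 7, 6 can only go here (every other open cell in that row sees a 6).
R5C4 = 6: in row 5, 6 can only go here (every other open cell in that row sees a 6).
R2C4 = 1: in column 4, 1 can only go here (every other open cell in that column sees a 1).
R5C5 = 1: in column 5, 1 can only go here (every other open cell in that column sees a 1).
R1C5 = 2: in region A, 2 can only go here (every other open cell in that region sees a 2).

2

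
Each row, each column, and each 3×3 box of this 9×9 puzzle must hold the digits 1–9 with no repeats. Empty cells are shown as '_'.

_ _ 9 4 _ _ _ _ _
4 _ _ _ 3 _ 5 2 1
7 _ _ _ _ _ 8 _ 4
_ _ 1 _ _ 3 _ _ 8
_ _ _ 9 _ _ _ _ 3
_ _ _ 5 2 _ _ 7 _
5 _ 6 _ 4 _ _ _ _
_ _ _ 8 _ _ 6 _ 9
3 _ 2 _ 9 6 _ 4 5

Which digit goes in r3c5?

r2c3 = 8: row 2 has {1,2,3,4,5}; col 3 has {1,2,6,9}; box has {4,7,9} → only 8 remains.
r6c9 = 6: row 6 has {2,5,7}; col 9 has {1,3,4,5,8,9}; box has {3,7,8} → only 6 remains.
r8c1 = 1: row 8 has {6,8,9}; col 1 has {3,4,5,7}; box has {2,3,5,6} → only 1 remains.
r8c8 = 3: row 8 has {1,6,8,9}; col 8 has {2,4,7}; box has {4,5,6,9} → only 3 remains.
r1c8 = 6: row 1 has {4,9}; col 8 has {2,3,4,7}; box has {1,2,4,5,8} → only 6 remains.
r1c9 = 7: row 1 has {4,6,9}; col 9 has {1,3,4,5,6,8,9}; box has {1,2,4,5,6,8} → only 7 remains.
r2c2 = 6: row 2 has {1,2,3,4,5,8}; col 2 has {}; box has {4,7,8,9} → only 6 remains.
r2c4 = 7: row 2 has {1,2,3,4,5,6,8}; col 4 has {4,5,8,9}; box has {3,4} → only 7 remains.
r2c6 = 9: row 2 has {1,2,3,4,5,6,7,8}; col 6 has {3,6}; box has {3,4,7} → only 9 remains.
r3c8 = 9: row 3 has {4,7,8}; col 8 has {2,3,4,6,7}; box has {1,2,4,5,6,7,8} → only 9 remains.
r4c4 = 6: row 4 has {1,3,8}; col 4 has {4,5,7,8,9}; box has {2,3,5,9} → only 6 remains.
r4c5 = 7: row 4 has {1,3,6,8}; col 5 has {2,3,4,9}; box has {2,3,5,6,9} → only 7 remains.
r4c8 = 5: row 4 has {1,3,6,7,8}; col 8 has {2,3,4,6,7,9}; box has {3,6,7,8} → only 5 remains.
r5c8 = 1: row 5 has {3,9}; col 8 has {2,3,4,5,6,7,9}; box has {3,5,6,7,8} → only 1 remains.
r7c8 = 8: row 7 has {4,5,6}; col 8 has {1,2,3,4,5,6,7,9}; box has {3,4,5,6,9} → only 8 remains.
r7c9 = 2: row 7 has {4,5,6,8}; col 9 has {1,3,4,5,6,7,8,9}; box has {3,4,5,6,8,9} → only 2 remains.
r8c5 = 5: row 8 has {1,3,6,8,9}; col 5 has {2,3,4,7,9}; box has {4,6,8,9} → only 5 remains.
r9c4 = 1: row 9 has {2,3,4,5,6,9}; col 4 has {4,5,6,7,8,9}; box has {4,5,6,8,9} → only 1 remains.
r9c7 = 7: row 9 has {1,2,3,4,5,6,9}; col 7 has {5,6,8}; box has {2,3,4,5,6,8,9} → only 7 remains.
r1c1 = 2: row 1 has {4,6,7,9}; col 1 has {1,3,4,5,7}; box has {4,6,7,8,9} → only 2 remains.
r1c7 = 3: row 1 has {2,4,6,7,9}; col 7 has {5,6,7,8}; box has {1,2,4,5,6,7,8,9} → only 3 remains.
r3c4 = 2: row 3 has {4,7,8,9}; col 4 has {1,4,5,6,7,8,9}; box has {3,4,7,9} → only 2 remains.
r4c1 = 9: row 4 has {1,3,5,6,7,8}; col 1 has {1,2,3,4,5,7}; box has {1} → only 9 remains.
r5c5 = 8: row 5 has {1,3,9}; col 5 has {2,3,4,5,7,9}; box has {2,3,5,6,7,9} → only 8 remains.
r5c6 = 4: row 5 has {1,3,8,9}; col 6 has {3,6,9}; box has {2,3,5,6,7,8,9} → only 4 remains.
r5c7 = 2: row 5 has {1,3,4,8,9}; col 7 has {3,5,6,7,8}; box has {1,3,5,6,7,8} → only 2 remains.
r6c1 = 8: row 6 has {2,5,6,7}; col 1 has {1,2,3,4,5,7,9}; box has {1,9} → only 8 remains.
r6c6 = 1: row 6 has {2,5,6,7,8}; col 6 has {3,4,6,9}; box has {2,3,4,5,6,7,8,9} → only 1 remains.
r7c4 = 3: row 7 has {2,4,5,6,8}; col 4 has {1,2,4,5,6,7,8,9}; box has {1,4,5,6,8,9} → only 3 remains.
r7c6 = 7: row 7 has {2,3,4,5,6,8}; col 6 has {1,3,4,6,9}; box has {1,3,4,5,6,8,9} → only 7 remains.
r7c7 = 1: row 7 has {2,3,4,5,6,7,8}; col 7 has {2,3,5,6,7,8}; box has {2,3,4,5,6,7,8,9} → only 1 remains.
r8c6 = 2: row 8 has {1,3,5,6,8,9}; col 6 has {1,3,4,6,7,9}; box has {1,3,4,5,6,7,8,9} → only 2 remains.
r9c2 = 8: row 9 has {1,2,3,4,5,6,7,9}; col 2 has {6}; box has {1,2,3,5,6} → only 8 remains.
r1c5 = 1: row 1 has {2,3,4,6,7,9}; col 5 has {2,3,4,5,7,8,9}; box has {2,3,4,7,9} → only 1 remains.
r3c5 = 6: row 3 has {2,4,7,8,9}; col 5 has {1,2,3,4,5,7,8,9}; box has {1,2,3,4,7,9} → only 6 remains.

6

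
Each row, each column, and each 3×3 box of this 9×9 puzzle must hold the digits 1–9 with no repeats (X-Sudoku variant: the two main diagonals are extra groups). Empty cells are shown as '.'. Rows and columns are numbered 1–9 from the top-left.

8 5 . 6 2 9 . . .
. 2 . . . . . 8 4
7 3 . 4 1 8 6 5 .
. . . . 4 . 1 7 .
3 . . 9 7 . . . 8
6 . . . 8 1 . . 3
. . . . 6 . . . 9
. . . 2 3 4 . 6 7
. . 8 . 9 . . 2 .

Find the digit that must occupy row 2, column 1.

row 1, column 9 = 1 (sole candidate).
row 2, column 5 = 5 (sole candidate).
row 3, column 3 = 9 (sole candidate).
row 3, column 9 = 2 (sole candidate).
row 5, column 8 = 4 (sole candidate).
row 6, column 4 = 5 (sole candidate).
row 6, column 8 = 9 (sole candidate).
row 8, column 2 = 9 (sole candidate).
row 9, column 1 = 4 (sole candidate).
row 9, column 9 = 5 (sole candidate).
row 1, column 3 = 4 (sole candidate).
row 1, column 8 = 3 (sole candidate).
row 2, column 1 = 1: row 2 has {2,4,5,8}; col 1 has {3,4,6,7,8}; box has {2,3,4,5,7,8,9} → only 1 remains.

1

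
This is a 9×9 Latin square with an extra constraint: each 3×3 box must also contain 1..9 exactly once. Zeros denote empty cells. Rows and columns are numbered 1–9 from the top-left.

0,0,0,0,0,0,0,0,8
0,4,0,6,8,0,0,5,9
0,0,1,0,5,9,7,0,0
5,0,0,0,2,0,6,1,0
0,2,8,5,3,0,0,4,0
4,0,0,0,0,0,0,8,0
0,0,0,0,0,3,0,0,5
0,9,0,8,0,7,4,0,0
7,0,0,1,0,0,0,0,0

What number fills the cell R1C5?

1

R5C7 = 9: row 5 has {2,3,4,5,8}; col 7 has {4,6,7}; box has {1,4,6,8} → only 9 remains.
R5C9 = 7: row 5 has {2,3,4,5,8,9}; col 9 has {5,8,9}; box has {1,4,6,8,9} → only 7 remains.
R8C5 = 6: row 8 has {4,7,8,9}; col 5 has {2,3,5,8}; box has {1,3,7,8} → only 6 remains.
R4C9 = 3: row 4 has {1,2,5,6}; col 9 has {5,7,8,9}; box has {1,4,6,7,8,9} → only 3 remains.
R6C9 = 2: row 6 has {4,8}; col 9 has {3,5,7,8,9}; box has {1,3,4,6,7,8,9} → only 2 remains.
R8C9 = 1: row 8 has {4,6,7,8,9}; col 9 has {2,3,5,7,8,9}; box has {4,5} → only 1 remains.
R9C9 = 6: row 9 has {1,7}; col 9 has {1,2,3,5,7,8,9}; box has {1,4,5} → only 6 remains.
R3C9 = 4: row 3 has {1,5,7,9}; col 9 has {1,2,3,5,6,7,8,9}; box has {5,7,8,9} → only 4 remains.
R4C2 = 7: row 4 has {1,2,3,5,6}; col 2 has {2,4,9}; box has {2,4,5,8} → only 7 remains.
R4C3 = 9: row 4 has {1,2,3,5,6,7}; col 3 has {1,8}; box has {2,4,5,7,8} → only 9 remains.
R4C4 = 4: row 4 has {1,2,3,5,6,7,9}; col 4 has {1,5,6,8}; box has {2,3,5} → only 4 remains.
R4C6 = 8: row 4 has {1,2,3,4,5,6,7,9}; col 6 has {3,7,9}; box has {2,3,4,5} → only 8 remains.
R6C7 = 5: row 6 has {2,4,8}; col 7 has {4,6,7,9}; box has {1,2,3,4,6,7,8,9} → only 5 remains.
R1C1 = 9: in row 1, 9 can only go here (every other open cell in that row sees a 9).
R2C3 = 7: in row 2, 7 can only go here (every other open cell in that row sees a 7).
R7C8 = 7: in row 7, 7 can only go here (every other open cell in that row sees a 7).
R8C3 = 5: in row 8, 5 can only go here (every other open cell in that row sees a 5).
R1C2 = 5: in row 1, 5 can only go here (every other open cell in that row sees a 5).
R9C6 = 5: in row 9, 5 can only go here (every other open cell in that row sees a 5).
R1C6 = 4: in column 6, 4 can only go here (every other open cell in that column sees a 4).
R2C6 = 2: in column 6, 2 can only go here (every other open cell in that column sees a 2).
R2C1 = 3: row 2 has {2,4,5,6,7,8,9}; col 1 has {4,5,7,9}; box has {1,4,5,7,9} → only 3 remains.
R2C7 = 1: row 2 has {2,3,4,5,6,7,8,9}; col 7 has {4,5,6,7,9}; box has {4,5,7,8,9} → only 1 remains.
R3C4 = 3: row 3 has {1,4,5,7,9}; col 4 has {1,4,5,6,8}; box has {2,4,5,6,8,9} → only 3 remains.
R8C1 = 2: row 8 has {1,4,5,6,7,8,9}; col 1 has {3,4,5,7,9}; box has {5,7,9} → only 2 remains.
R8C8 = 3: row 8 has {1,2,4,5,6,7,8,9}; col 8 has {1,4,5,7,8}; box has {1,4,5,6,7} → only 3 remains.
R1C4 = 7: row 1 has {4,5,8,9}; col 4 has {1,3,4,5,6,8}; box has {2,3,4,5,6,8,9} → only 7 remains.
R1C5 = 1: row 1 has {4,5,7,8,9}; col 5 has {2,3,5,6,8}; box has {2,3,4,5,6,7,8,9} → only 1 remains.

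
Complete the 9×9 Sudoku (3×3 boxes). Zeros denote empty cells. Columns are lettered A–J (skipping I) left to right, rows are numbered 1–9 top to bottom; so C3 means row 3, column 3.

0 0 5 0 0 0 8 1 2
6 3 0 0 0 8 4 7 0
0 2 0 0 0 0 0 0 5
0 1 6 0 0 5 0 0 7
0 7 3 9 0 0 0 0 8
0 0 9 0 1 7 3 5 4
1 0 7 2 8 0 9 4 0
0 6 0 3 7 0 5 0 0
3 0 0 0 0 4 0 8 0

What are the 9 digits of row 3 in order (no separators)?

728491635

C2 = 1 (sole candidate).
D2 = 5 (sole candidate).
J2 = 9 (sole candidate).
G3 = 6: row 3 has {2,5}; col 7 has {3,4,5,8,9}; box has {1,2,4,5,7,8,9} → only 6 remains.
H3 = 3: row 3 has {2,5,6}; col 8 has {1,4,5,7,8}; box has {1,2,4,5,6,7,8,9} → only 3 remains.
G4 = 2 (sole candidate).
H4 = 9 (sole candidate).
G5 = 1 (sole candidate).
H5 = 6 (sole candidate).
B6 = 8 (sole candidate).
D6 = 6 (sole candidate).
B7 = 5 (sole candidate).
F7 = 6 (sole candidate).
J7 = 3 (sole candidate).
H8 = 2 (sole candidate).
J8 = 1 (sole candidate).
B9 = 9 (sole candidate).
C9 = 2 (sole candidate).
D9 = 1 (sole candidate).
E9 = 5 (sole candidate).
G9 = 7 (sole candidate).
J9 = 6 (sole candidate).
B1 = 4 (sole candidate).
D1 = 7 (sole candidate).
E2 = 2 (sole candidate).
C3 = 8: row 3 has {2,3,5,6}; col 3 has {1,2,3,5,6,7,9}; box has {1,2,3,4,5,6} → only 8 remains.
D3 = 4: row 3 has {2,3,5,6,8}; col 4 has {1,2,3,5,6,7,9}; box has {2,5,7,8} → only 4 remains.
E3 = 9: row 3 has {2,3,4,5,6,8}; col 5 has {1,2,5,7,8}; box has {2,4,5,7,8} → only 9 remains.
F3 = 1: row 3 has {2,3,4,5,6,8,9}; col 6 has {4,5,6,7,8}; box has {2,4,5,7,8,9} → only 1 remains.
A4 = 4 (sole candidate).
D4 = 8 (sole candidate).
E4 = 3 (sole candidate).
E5 = 4 (sole candidate).
F5 = 2 (sole candidate).
A6 = 2 (sole candidate).
A8 = 8 (sole candidate).
C8 = 4 (sole candidate).
F8 = 9 (sole candidate).
A1 = 9 (sole candidate).
E1 = 6 (sole candidate).
F1 = 3 (sole candidate).
A3 = 7: row 3 has {1,2,3,4,5,6,8,9}; col 1 has {1,2,3,4,6,8,9}; box has {1,2,3,4,5,6,8,9} → only 7 remains.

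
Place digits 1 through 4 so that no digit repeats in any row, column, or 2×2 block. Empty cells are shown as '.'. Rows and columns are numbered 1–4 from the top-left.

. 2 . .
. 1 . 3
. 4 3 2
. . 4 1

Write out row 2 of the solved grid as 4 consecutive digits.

row 1, column 3 = 1: row 1 has {2}; col 3 has {3,4}; box has {3} → only 1 remains.
row 1, column 4 = 4: row 1 has {1,2}; col 4 has {1,2,3}; box has {1,3} → only 4 remains.
row 2, column 1 = 4: row 2 has {1,3}; col 1 has {}; box has {1,2} → only 4 remains.
row 2, column 3 = 2: row 2 has {1,3,4}; col 3 has {1,3,4}; box has {1,3,4} → only 2 remains.

4123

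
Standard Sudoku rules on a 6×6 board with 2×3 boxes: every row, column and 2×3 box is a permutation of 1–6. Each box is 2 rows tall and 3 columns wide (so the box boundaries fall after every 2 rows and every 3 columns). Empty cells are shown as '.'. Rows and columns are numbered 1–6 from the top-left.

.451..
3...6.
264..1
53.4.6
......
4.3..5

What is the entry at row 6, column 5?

1

row 1, column 1 = 6: row 1 has {1,4,5}; col 1 has {2,3,4,5}; box has {3,4,5} → only 6 remains.
row 4, column 3 = 1: row 4 has {3,4,5,6}; col 3 has {3,4,5}; box has {2,3,4,5,6} → only 1 remains.
row 4, column 5 = 2: row 4 has {1,3,4,5,6}; col 5 has {6}; box has {1,4,6} → only 2 remains.
row 5, column 1 = 1: row 5 has {}; col 1 has {2,3,4,5,6}; box has {3,4} → only 1 remains.
row 6, column 2 = 2: row 6 has {3,4,5}; col 2 has {3,4,6}; box has {1,3,4} → only 2 remains.
row 6, column 4 = 6: row 6 has {2,3,4,5}; col 4 has {1,4}; box has {5} → only 6 remains.
row 6, column 5 = 1: row 6 has {2,3,4,5,6}; col 5 has {2,6}; box has {5,6} → only 1 remains.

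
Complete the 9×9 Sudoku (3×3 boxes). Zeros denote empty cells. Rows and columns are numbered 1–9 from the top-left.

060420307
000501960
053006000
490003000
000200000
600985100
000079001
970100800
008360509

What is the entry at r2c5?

r1c6 = 8: row 1 has {2,3,4,6,7}; col 6 has {1,3,5,6,9}; box has {1,2,4,5,6} → only 8 remains.
r2c5 = 3: row 2 has {1,5,6,9}; col 5 has {2,6,7,8}; box has {1,2,4,5,6,8} → only 3 remains.

3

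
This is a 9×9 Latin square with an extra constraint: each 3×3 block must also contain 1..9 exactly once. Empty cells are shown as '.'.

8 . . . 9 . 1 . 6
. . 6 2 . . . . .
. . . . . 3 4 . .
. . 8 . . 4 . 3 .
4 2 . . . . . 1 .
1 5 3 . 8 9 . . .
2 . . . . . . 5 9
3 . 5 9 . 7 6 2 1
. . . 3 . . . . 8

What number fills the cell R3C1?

5

R1C6 = 5: row 1 has {1,6,8,9}; col 6 has {3,4,7,9}; box has {2,3,9} → only 5 remains.
R1C8 = 7: row 1 has {1,5,6,8,9}; col 8 has {1,2,3,5}; box has {1,4,6} → only 7 remains.
R5C6 = 6: row 5 has {1,2,4}; col 6 has {3,4,5,7,9}; box has {4,8,9} → only 6 remains.
R6C4 = 7: row 6 has {1,3,5,8,9}; col 4 has {2,3,9}; box has {4,6,8,9} → only 7 remains.
R6C7 = 2: row 6 has {1,3,5,7,8,9}; col 7 has {1,4,6}; box has {1,3} → only 2 remains.
R6C9 = 4: row 6 has {1,2,3,5,7,8,9}; col 9 has {1,6,8,9}; box has {1,2,3} → only 4 remains.
R8C5 = 4: row 8 has {1,2,3,5,6,7,9}; col 5 has {8,9}; box has {3,7,9} → only 4 remains.
R9C7 = 7: row 9 has {3,8}; col 7 has {1,2,4,6}; box has {1,2,5,6,8,9} → only 7 remains.
R9C8 = 4: row 9 has {3,7,8}; col 8 has {1,2,3,5,7}; box has {1,2,5,6,7,8,9} → only 4 remains.
R1C4 = 4: row 1 has {1,5,6,7,8,9}; col 4 has {2,3,7,9}; box has {2,3,5,9} → only 4 remains.
R5C4 = 5: row 5 has {1,2,4,6}; col 4 has {2,3,4,7,9}; box has {4,6,7,8,9} → only 5 remains.
R5C5 = 3: row 5 has {1,2,4,5,6}; col 5 has {4,8,9}; box has {4,5,6,7,8,9} → only 3 remains.
R5C9 = 7: row 5 has {1,2,3,4,5,6}; col 9 has {1,4,6,8,9}; box has {1,2,3,4} → only 7 remains.
R6C8 = 6: row 6 has {1,2,3,4,5,7,8,9}; col 8 has {1,2,3,4,5,7}; box has {1,2,3,4,7} → only 6 remains.
R7C7 = 3: row 7 has {2,5,9}; col 7 has {1,2,4,6,7}; box has {1,2,4,5,6,7,8,9} → only 3 remains.
R8C2 = 8: row 8 has {1,2,3,4,5,6,7,9}; col 2 has {2,5}; box has {2,3,5} → only 8 remains.
R1C2 = 3: row 1 has {1,4,5,6,7,8,9}; col 2 has {2,5,8}; box has {6,8} → only 3 remains.
R1C3 = 2: row 1 has {1,3,4,5,6,7,8,9}; col 3 has {3,5,6,8}; box has {3,6,8} → only 2 remains.
R4C4 = 1: row 4 has {3,4,8}; col 4 has {2,3,4,5,7,9}; box has {3,4,5,6,7,8,9} → only 1 remains.
R4C5 = 2: row 4 has {1,3,4,8}; col 5 has {3,4,8,9}; box has {1,3,4,5,6,7,8,9} → only 2 remains.
R4C9 = 5: row 4 has {1,2,3,4,8}; col 9 has {1,4,6,7,8,9}; box has {1,2,3,4,6,7} → only 5 remains.
R5C3 = 9: row 5 has {1,2,3,4,5,6,7}; col 3 has {2,3,5,6,8}; box has {1,2,3,4,5,8} → only 9 remains.
R5C7 = 8: row 5 has {1,2,3,4,5,6,7,9}; col 7 has {1,2,3,4,6,7}; box has {1,2,3,4,5,6,7} → only 8 remains.
R9C3 = 1: row 9 has {3,4,7,8}; col 3 has {2,3,5,6,8,9}; box has {2,3,5,8} → only 1 remains.
R9C6 = 2: row 9 has {1,3,4,7,8}; col 6 has {3,4,5,6,7,9}; box has {3,4,7,9} → only 2 remains.
R2C9 = 3: row 2 has {2,6}; col 9 has {1,4,5,6,7,8,9}; box has {1,4,6,7} → only 3 remains.
R3C3 = 7: row 3 has {3,4}; col 3 has {1,2,3,5,6,8,9}; box has {2,3,6,8} → only 7 remains.
R3C9 = 2: row 3 has {3,4,7}; col 9 has {1,3,4,5,6,7,8,9}; box has {1,3,4,6,7} → only 2 remains.
R4C7 = 9: row 4 has {1,2,3,4,5,8}; col 7 has {1,2,3,4,6,7,8}; box has {1,2,3,4,5,6,7,8} → only 9 remains.
R7C3 = 4: row 7 has {2,3,5,9}; col 3 has {1,2,3,5,6,7,8,9}; box has {1,2,3,5,8} → only 4 remains.
R2C7 = 5: row 2 has {2,3,6}; col 7 has {1,2,3,4,6,7,8,9}; box has {1,2,3,4,6,7} → only 5 remains.
R2C1 = 9: row 2 has {2,3,5,6}; col 1 has {1,2,3,4,8}; box has {2,3,6,7,8} → only 9 remains.
R2C8 = 8: row 2 has {2,3,5,6,9}; col 8 has {1,2,3,4,5,6,7}; box has {1,2,3,4,5,6,7} → only 8 remains.
R3C1 = 5: row 3 has {2,3,4,7}; col 1 has {1,2,3,4,8,9}; box has {2,3,6,7,8,9} → only 5 remains.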